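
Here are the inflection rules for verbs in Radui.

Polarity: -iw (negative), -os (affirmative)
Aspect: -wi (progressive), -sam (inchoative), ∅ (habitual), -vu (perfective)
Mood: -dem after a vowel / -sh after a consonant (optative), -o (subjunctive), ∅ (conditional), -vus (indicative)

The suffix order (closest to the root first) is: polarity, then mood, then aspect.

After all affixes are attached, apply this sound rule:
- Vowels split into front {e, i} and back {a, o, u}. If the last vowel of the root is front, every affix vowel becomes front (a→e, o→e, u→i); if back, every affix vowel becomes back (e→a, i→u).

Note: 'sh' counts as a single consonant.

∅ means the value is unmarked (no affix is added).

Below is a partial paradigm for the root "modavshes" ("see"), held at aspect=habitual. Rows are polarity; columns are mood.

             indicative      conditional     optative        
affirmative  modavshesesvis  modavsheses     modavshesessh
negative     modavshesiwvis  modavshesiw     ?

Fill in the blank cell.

modavshesiwsh

Attach polarity negative -iw → modavshesiw.
Attach mood optative -sh (after consonant 'w') → modavshesiwsh.
aspect = habitual: zero marking, form stays modavshesiwsh.
Vowel harmony: no change.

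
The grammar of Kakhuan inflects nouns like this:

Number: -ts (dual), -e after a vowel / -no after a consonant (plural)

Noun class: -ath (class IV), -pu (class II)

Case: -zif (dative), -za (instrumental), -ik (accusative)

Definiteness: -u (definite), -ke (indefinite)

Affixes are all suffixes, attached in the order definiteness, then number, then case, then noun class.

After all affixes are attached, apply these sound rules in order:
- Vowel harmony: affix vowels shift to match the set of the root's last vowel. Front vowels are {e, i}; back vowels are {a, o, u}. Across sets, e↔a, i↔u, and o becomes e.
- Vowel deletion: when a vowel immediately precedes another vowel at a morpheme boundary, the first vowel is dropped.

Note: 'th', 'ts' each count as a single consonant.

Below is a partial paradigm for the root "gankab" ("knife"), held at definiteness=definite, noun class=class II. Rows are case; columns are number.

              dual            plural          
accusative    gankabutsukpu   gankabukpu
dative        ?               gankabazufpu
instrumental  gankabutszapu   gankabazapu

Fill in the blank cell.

Attach definiteness definite -u → gankabu.
Attach number dual -ts → gankabuts.
Attach case dative -zif → gankabutszif.
Attach noun class class II -pu → gankabutszifpu.
Apply vowel harmony: gankabutszifpu → gankabutszufpu.
Vowel deletion: no change.

gankabutszufpu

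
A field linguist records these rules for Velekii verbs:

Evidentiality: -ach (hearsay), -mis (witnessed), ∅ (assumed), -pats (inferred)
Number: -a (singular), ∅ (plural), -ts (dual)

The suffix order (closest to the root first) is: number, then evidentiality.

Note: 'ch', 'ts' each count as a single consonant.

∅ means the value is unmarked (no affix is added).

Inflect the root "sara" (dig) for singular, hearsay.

Attach number singular -a → saraa.
Attach evidentiality hearsay -ach → saraaach.

saraaach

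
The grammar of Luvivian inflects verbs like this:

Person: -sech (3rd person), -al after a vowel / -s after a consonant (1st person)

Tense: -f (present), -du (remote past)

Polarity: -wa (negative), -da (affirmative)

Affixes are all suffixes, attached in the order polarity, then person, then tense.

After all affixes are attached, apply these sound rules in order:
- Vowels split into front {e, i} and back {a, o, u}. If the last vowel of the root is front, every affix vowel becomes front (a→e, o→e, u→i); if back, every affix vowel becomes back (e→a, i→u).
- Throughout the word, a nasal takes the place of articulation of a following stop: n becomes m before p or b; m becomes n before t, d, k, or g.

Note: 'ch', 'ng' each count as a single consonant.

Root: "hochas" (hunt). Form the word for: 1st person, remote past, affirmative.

Attach polarity affirmative -da → hochasda.
Attach person 1st person -al (after vowel 'a') → hochasdaal.
Attach tense remote past -du → hochasdaaldu.
Vowel harmony: no change.
Nasal assimilation: no change.

hochasdaaldu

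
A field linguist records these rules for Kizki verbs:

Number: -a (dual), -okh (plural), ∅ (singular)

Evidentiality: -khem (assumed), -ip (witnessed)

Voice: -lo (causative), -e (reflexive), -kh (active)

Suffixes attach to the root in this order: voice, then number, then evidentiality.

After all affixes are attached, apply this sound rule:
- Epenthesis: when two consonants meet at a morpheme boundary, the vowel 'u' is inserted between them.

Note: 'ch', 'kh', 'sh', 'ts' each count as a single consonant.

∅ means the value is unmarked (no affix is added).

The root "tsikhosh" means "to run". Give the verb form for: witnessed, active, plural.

Attach voice active -kh → tsikhoshkh.
Attach number plural -okh → tsikhoshkhokh.
Attach evidentiality witnessed -ip → tsikhoshkhokhip.
Apply epenthesis: tsikhoshkhokhip → tsikhoshukhokhip.

tsikhoshukhokhip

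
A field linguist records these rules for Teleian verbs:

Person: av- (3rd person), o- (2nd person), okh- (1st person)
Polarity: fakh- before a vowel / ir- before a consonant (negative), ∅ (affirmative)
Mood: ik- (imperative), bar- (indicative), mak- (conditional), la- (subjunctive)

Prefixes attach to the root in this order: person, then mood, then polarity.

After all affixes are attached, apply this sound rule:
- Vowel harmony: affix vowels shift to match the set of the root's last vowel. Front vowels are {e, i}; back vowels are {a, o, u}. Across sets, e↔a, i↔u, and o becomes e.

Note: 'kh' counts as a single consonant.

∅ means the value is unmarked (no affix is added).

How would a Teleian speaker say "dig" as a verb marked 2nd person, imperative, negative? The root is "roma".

Attach person 2nd person o- → oroma.
Attach mood imperative ik- → ikoroma.
Attach polarity negative fakh- (before vowel 'i') → fakhikoroma.
Apply vowel harmony: fakhikoroma → fakhukoroma.

fakhukoroma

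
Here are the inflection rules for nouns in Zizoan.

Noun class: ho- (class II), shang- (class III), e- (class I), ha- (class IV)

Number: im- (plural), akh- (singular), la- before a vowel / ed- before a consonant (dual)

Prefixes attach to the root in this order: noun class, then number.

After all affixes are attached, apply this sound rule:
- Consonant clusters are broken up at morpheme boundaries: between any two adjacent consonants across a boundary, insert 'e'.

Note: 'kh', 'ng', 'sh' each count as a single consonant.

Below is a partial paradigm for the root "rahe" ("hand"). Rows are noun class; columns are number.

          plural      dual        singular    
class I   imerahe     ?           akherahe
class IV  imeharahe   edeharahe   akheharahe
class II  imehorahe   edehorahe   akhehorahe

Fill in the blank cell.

Attach noun class class I e- → erahe.
Attach number dual la- (before vowel 'e') → laerahe.
Epenthesis: no change.

laerahe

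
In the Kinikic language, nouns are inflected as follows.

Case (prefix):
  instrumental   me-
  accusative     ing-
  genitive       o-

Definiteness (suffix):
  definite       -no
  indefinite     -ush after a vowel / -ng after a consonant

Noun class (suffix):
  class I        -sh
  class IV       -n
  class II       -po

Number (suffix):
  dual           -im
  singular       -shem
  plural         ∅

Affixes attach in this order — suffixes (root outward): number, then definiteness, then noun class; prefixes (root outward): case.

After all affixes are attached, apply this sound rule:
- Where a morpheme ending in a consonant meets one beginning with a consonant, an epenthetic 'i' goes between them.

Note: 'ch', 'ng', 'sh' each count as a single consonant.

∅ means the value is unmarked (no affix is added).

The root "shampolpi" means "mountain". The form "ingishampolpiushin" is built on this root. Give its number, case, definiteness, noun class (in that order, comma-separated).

plural, accusative, indefinite, class IV

Segment: ing-shampolpi-ush-n.
number: ∅ → plural.
case: ing- → accusative.
definiteness: -ush/ng → indefinite.
noun class: -n → class IV.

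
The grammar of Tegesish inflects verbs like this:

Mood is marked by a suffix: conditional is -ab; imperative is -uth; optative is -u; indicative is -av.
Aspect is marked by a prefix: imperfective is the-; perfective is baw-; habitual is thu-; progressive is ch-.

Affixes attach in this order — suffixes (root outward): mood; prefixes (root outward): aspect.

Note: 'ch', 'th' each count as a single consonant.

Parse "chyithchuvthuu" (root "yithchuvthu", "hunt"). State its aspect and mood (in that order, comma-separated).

Segment: ch-yithchuvthu-u.
aspect: ch- → progressive.
mood: -u → optative.

progressive, optative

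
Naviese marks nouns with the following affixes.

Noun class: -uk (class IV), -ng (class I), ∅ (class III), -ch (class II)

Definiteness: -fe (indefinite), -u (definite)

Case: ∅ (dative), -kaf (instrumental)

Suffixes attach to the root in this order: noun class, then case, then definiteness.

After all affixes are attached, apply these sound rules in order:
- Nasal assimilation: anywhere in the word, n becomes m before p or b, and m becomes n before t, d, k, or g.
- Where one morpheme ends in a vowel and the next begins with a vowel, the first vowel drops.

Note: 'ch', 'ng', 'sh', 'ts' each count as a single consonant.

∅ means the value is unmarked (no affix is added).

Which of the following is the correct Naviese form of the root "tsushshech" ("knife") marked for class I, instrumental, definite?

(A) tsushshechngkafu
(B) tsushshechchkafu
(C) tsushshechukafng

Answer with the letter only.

A

Attach noun class class I -ng → tsushshechng.
Attach case instrumental -kaf → tsushshechngkaf.
Attach definiteness definite -u → tsushshechngkafu.
Nasal assimilation: no change.
Vowel deletion: no change.
So the correct form is tsushshechngkafu, option (A).
(B) tsushshechchkafu is wrong: it uses class II instead of class I for noun class.
(C) tsushshechukafng is wrong: it has the affixes in the wrong order.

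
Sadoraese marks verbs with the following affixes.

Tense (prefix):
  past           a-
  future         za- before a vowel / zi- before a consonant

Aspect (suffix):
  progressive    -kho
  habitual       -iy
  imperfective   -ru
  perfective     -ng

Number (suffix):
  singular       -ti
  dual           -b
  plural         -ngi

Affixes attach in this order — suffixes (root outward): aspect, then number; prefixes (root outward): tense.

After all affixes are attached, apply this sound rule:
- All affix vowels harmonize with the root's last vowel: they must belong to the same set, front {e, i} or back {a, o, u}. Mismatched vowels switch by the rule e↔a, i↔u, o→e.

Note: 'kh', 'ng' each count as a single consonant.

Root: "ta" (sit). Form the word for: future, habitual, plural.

zutauyngu

Attach aspect habitual -iy → taiy.
Attach number plural -ngi → taiyngi.
Attach tense future zi- (before consonant 't') → zitaiyngi.
Apply vowel harmony: zitaiyngi → zutauyngu.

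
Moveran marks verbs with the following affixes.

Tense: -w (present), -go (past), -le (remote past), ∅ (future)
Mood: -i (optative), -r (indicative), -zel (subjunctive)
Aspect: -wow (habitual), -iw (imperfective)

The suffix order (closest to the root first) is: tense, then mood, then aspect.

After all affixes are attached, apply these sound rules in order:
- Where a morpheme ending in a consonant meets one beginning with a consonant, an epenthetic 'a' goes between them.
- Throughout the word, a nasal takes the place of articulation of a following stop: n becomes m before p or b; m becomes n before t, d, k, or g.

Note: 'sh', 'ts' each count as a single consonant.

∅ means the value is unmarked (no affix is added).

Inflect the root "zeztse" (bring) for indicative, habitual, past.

zeztsegorawow

Attach tense past -go → zeztsego.
Attach mood indicative -r → zeztsegor.
Attach aspect habitual -wow → zeztsegorwow.
Apply epenthesis: zeztsegorwow → zeztsegorawow.
Nasal assimilation: no change.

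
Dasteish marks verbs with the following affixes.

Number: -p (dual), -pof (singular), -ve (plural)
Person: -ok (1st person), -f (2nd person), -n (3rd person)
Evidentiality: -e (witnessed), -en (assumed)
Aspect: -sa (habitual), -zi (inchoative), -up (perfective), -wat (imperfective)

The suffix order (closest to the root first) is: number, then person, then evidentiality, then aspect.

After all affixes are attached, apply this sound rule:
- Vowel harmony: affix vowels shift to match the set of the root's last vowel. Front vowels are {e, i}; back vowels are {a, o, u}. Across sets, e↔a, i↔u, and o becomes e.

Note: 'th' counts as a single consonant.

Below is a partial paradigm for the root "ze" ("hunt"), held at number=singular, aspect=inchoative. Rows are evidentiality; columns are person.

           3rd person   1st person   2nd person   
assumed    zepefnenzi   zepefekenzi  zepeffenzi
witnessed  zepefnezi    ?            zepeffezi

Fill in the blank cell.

zepefekezi

Attach number singular -pof → zepof.
Attach person 1st person -ok → zepofok.
Attach evidentiality witnessed -e → zepofoke.
Attach aspect inchoative -zi → zepofokezi.
Apply vowel harmony: zepofokezi → zepefekezi.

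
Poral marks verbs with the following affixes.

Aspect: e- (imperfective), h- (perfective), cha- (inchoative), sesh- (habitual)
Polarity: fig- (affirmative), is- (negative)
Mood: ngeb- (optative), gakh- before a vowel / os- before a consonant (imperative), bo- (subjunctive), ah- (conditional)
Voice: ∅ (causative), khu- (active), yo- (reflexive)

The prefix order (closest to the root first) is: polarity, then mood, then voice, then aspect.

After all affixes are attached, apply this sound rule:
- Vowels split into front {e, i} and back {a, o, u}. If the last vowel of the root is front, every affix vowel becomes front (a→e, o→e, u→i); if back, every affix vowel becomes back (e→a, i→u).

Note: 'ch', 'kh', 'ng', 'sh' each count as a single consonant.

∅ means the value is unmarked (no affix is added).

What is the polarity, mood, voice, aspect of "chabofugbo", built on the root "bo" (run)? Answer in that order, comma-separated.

Segment: cha-bo-fig-bo.
polarity: fig- → affirmative.
mood: bo- → subjunctive.
voice: ∅ → causative.
aspect: cha- → inchoative.

affirmative, subjunctive, causative, inchoative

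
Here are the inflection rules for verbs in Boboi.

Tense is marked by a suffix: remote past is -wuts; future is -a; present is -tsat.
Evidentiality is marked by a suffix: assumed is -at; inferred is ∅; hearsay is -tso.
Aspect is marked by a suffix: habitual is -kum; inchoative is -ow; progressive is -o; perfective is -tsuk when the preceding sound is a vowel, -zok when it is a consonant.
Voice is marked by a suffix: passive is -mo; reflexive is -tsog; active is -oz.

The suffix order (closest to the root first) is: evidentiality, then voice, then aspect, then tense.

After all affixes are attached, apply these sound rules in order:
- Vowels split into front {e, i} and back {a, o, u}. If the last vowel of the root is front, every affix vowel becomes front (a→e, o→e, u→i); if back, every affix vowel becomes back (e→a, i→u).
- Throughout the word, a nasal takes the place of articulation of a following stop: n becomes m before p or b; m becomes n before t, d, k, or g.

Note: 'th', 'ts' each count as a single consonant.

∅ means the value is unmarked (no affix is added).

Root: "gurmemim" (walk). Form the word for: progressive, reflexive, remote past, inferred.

gurmemimtsegewits

evidentiality = inferred: zero marking, form stays gurmemim.
Attach voice reflexive -tsog → gurmemimtsog.
Attach aspect progressive -o → gurmemimtsogo.
Attach tense remote past -wuts → gurmemimtsogowuts.
Apply vowel harmony: gurmemimtsogowuts → gurmemimtsegewits.
Nasal assimilation: no change.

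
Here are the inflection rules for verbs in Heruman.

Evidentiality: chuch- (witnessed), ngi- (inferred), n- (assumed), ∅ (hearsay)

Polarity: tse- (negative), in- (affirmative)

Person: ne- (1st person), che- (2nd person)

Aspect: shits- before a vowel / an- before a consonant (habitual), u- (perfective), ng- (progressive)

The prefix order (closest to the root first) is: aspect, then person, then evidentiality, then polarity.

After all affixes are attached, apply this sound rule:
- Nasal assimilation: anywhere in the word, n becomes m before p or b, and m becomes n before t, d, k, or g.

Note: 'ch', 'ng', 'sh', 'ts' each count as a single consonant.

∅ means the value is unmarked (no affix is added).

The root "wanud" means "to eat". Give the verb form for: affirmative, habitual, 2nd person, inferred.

Attach aspect habitual an- (before consonant 'w') → anwanud.
Attach person 2nd person che- → cheanwanud.
Attach evidentiality inferred ngi- → ngicheanwanud.
Attach polarity affirmative in- → inngicheanwanud.
Nasal assimilation: no change.

inngicheanwanud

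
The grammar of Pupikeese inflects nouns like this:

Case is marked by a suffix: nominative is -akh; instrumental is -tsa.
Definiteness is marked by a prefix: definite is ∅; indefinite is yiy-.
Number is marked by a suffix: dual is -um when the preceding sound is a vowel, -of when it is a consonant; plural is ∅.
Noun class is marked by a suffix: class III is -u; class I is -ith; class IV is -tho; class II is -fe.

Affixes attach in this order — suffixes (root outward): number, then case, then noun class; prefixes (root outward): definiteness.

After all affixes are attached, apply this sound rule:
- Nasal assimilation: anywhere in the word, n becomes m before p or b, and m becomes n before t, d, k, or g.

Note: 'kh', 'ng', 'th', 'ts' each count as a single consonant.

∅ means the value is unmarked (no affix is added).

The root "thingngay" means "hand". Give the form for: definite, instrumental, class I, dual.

Attach number dual -of (after consonant 'y') → thingngayof.
Attach case instrumental -tsa → thingngayoftsa.
Attach noun class class I -ith → thingngayoftsaith.
definiteness = definite: zero marking, form stays thingngayoftsaith.
Nasal assimilation: no change.

thingngayoftsaith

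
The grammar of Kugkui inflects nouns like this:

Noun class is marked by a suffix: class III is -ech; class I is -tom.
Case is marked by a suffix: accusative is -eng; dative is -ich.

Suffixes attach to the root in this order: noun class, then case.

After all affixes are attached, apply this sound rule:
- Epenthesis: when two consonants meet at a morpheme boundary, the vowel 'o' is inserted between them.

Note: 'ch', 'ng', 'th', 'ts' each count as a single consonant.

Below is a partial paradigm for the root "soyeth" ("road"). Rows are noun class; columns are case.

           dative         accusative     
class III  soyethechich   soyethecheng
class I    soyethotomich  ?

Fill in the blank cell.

Attach noun class class I -tom → soyethtom.
Attach case accusative -eng → soyethtomeng.
Apply epenthesis: soyethtomeng → soyethotomeng.

soyethotomeng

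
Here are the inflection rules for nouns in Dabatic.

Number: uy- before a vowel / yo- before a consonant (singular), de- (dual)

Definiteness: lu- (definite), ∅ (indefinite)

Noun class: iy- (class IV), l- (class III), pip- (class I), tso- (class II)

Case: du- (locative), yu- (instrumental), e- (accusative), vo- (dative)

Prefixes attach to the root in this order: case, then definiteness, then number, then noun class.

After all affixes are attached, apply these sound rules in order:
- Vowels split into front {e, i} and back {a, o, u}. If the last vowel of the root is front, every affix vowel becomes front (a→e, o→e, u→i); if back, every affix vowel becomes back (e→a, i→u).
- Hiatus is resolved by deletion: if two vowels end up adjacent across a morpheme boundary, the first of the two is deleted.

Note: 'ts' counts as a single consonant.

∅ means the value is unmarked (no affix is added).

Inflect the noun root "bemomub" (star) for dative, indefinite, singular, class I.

pupyovobemomub

Attach case dative vo- → vobemomub.
definiteness = indefinite: zero marking, form stays vobemomub.
Attach number singular yo- (before consonant 'v') → yovobemomub.
Attach noun class class I pip- → pipyovobemomub.
Apply vowel harmony: pipyovobemomub → pupyovobemomub.
Vowel deletion: no change.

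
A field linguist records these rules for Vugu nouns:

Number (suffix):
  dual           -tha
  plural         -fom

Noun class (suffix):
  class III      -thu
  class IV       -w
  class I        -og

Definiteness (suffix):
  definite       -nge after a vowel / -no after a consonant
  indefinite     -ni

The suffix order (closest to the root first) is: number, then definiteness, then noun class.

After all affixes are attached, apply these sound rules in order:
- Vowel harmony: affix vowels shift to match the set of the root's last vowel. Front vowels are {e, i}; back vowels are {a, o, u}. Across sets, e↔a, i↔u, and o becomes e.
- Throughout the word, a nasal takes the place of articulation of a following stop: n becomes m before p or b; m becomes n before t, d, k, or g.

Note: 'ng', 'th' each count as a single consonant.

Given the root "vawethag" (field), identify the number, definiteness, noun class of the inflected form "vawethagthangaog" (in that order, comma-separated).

dual, definite, class I

Segment: vawethag-tha-nge-og.
number: -tha → dual.
definiteness: -nge/no → definite.
noun class: -og → class I.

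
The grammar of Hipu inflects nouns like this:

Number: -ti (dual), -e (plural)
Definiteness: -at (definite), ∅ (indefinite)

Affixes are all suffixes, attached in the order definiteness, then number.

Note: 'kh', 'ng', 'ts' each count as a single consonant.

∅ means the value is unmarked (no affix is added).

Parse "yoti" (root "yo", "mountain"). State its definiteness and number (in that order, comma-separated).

indefinite, dual

Segment: yo-ti.
definiteness: ∅ → indefinite.
number: -ti → dual.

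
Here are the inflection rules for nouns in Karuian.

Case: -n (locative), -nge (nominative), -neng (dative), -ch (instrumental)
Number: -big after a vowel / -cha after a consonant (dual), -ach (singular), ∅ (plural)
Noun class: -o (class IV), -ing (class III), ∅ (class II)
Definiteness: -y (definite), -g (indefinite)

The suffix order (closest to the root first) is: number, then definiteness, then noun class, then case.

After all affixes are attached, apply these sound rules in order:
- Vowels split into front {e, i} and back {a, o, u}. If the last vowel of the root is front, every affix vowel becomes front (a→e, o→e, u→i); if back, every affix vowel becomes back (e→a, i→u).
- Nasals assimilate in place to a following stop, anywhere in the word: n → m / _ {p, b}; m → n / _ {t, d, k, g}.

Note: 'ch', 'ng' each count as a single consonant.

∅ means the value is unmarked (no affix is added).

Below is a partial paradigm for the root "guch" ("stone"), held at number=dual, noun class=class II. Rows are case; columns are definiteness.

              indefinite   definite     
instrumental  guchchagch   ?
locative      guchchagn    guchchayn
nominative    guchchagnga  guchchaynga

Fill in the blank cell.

guchchaych

Attach number dual -cha (after consonant 'ch') → guchcha.
Attach definiteness definite -y → guchchay.
noun class = class II: zero marking, form stays guchchay.
Attach case instrumental -ch → guchchaych.
Vowel harmony: no change.
Nasal assimilation: no change.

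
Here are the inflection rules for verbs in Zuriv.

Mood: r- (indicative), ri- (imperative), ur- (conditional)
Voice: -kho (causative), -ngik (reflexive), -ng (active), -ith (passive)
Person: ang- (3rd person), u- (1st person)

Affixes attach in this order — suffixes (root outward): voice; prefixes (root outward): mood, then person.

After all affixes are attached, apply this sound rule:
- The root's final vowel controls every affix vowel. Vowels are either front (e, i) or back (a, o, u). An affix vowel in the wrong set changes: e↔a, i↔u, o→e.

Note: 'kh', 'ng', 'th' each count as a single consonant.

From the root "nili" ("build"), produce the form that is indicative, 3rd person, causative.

engrnilikhe

Attach mood indicative r- → rnili.
Attach voice causative -kho → rnilikho.
Attach person 3rd person ang- → angrnilikho.
Apply vowel harmony: angrnilikho → engrnilikhe.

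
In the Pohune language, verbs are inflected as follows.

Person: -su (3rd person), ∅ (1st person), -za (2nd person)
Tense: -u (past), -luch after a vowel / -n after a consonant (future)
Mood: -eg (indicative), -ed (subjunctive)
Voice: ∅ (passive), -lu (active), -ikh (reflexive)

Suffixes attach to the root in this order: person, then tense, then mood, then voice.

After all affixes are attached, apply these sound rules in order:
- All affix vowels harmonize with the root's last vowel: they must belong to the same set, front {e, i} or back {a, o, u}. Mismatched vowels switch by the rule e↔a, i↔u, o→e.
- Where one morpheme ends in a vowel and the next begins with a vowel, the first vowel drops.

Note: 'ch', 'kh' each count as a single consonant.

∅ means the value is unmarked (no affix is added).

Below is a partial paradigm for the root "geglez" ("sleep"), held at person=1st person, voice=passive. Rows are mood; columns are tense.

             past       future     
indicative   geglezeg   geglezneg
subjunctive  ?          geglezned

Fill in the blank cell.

geglezed

person = 1st person: zero marking, form stays geglez.
Attach tense past -u → geglezu.
Attach mood subjunctive -ed → geglezued.
voice = passive: zero marking, form stays geglezued.
Apply vowel harmony: geglezued → geglezied.
Apply vowel deletion: geglezied → geglezed.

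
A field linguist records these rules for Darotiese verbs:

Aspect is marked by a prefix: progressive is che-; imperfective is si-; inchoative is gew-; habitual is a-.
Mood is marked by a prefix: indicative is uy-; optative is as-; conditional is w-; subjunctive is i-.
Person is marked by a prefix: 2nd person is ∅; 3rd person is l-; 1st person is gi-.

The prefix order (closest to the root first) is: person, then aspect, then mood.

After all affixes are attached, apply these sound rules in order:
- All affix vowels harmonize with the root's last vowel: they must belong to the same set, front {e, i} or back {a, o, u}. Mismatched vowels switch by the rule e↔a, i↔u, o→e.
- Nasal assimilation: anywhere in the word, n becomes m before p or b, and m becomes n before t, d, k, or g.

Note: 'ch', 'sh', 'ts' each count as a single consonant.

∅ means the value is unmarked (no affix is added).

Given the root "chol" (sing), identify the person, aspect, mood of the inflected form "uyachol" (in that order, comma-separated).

2nd person, habitual, indicative

Segment: uy-a-chol.
person: ∅ → 2nd person.
aspect: a- → habitual.
mood: uy- → indicative.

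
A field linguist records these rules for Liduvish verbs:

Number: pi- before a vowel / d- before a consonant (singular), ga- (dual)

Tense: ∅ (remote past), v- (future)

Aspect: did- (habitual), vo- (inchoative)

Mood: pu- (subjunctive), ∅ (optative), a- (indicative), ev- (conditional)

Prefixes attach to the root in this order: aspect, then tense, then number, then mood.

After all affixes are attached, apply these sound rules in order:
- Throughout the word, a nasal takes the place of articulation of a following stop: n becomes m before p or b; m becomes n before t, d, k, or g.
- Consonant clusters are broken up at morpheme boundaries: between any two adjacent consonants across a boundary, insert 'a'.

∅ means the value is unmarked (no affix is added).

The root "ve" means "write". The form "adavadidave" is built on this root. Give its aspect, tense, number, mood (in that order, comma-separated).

habitual, future, singular, indicative

Segment: a-d-v-did-ve.
aspect: did- → habitual.
tense: v- → future.
number: pi/d- → singular.
mood: a- → indicative.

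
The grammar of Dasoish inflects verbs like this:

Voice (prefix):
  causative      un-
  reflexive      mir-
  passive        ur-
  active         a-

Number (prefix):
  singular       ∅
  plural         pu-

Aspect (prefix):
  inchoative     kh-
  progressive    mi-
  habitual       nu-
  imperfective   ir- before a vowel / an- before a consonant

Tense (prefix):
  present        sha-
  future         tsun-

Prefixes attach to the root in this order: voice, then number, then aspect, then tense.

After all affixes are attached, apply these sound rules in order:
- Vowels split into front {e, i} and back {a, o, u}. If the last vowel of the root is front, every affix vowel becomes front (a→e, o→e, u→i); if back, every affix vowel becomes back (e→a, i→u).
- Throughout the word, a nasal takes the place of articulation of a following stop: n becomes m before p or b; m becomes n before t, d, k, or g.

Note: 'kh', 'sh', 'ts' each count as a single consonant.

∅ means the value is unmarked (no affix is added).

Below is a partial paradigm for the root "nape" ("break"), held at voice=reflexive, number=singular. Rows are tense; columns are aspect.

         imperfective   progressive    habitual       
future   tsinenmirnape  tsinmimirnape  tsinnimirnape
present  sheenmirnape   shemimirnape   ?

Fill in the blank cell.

shenimirnape

Attach voice reflexive mir- → mirnape.
number = singular: zero marking, form stays mirnape.
Attach aspect habitual nu- → numirnape.
Attach tense present sha- → shanumirnape.
Apply vowel harmony: shanumirnape → shenimirnape.
Nasal assimilation: no change.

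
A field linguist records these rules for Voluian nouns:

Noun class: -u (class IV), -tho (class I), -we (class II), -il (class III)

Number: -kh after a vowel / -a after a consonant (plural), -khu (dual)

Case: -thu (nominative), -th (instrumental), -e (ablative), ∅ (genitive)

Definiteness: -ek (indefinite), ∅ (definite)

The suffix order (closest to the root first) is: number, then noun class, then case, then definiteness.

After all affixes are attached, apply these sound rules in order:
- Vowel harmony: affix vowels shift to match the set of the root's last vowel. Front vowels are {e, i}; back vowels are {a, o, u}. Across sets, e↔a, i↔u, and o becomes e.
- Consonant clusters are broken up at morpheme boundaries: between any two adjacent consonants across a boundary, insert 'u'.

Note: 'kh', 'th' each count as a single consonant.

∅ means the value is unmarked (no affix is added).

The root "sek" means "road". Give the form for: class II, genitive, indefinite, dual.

sekukhiweek

Attach number dual -khu → sekkhu.
Attach noun class class II -we → sekkhuwe.
case = genitive: zero marking, form stays sekkhuwe.
Attach definiteness indefinite -ek → sekkhuweek.
Apply vowel harmony: sekkhuweek → sekkhiweek.
Apply epenthesis: sekkhiweek → sekukhiweek.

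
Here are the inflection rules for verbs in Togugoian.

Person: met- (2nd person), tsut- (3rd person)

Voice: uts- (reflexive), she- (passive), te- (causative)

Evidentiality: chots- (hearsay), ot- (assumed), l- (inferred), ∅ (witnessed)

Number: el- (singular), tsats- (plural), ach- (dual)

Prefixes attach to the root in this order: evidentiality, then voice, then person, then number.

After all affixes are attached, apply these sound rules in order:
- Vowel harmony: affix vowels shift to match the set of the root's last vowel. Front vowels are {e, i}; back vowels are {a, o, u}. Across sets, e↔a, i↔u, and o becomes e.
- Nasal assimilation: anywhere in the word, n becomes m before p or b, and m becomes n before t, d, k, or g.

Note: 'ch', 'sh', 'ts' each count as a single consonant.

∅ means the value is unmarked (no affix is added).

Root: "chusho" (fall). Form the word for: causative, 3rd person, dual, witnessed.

evidentiality = witnessed: zero marking, form stays chusho.
Attach voice causative te- → techusho.
Attach person 3rd person tsut- → tsuttechusho.
Attach number dual ach- → achtsuttechusho.
Apply vowel harmony: achtsuttechusho → achtsuttachusho.
Nasal assimilation: no change.

achtsuttachusho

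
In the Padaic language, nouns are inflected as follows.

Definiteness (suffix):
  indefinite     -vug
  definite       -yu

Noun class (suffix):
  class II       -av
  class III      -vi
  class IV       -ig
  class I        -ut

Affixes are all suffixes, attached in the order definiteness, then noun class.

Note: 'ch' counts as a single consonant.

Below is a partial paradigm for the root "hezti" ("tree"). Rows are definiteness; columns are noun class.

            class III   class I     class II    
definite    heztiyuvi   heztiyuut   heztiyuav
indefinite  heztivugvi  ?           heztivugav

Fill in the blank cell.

Attach definiteness indefinite -vug → heztivug.
Attach noun class class I -ut → heztivugut.

heztivugut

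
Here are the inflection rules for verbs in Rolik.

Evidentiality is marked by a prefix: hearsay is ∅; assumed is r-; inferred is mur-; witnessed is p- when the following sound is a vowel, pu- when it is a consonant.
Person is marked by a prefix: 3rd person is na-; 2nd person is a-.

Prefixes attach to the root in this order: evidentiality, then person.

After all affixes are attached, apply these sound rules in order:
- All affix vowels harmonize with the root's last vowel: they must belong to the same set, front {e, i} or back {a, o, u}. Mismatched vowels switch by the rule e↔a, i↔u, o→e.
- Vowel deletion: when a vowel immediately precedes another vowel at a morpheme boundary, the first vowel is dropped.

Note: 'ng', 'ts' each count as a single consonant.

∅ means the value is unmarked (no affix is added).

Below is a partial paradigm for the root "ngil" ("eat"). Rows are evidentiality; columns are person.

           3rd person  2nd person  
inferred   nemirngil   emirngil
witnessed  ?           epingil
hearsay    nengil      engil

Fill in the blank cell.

Attach evidentiality witnessed pu- (before consonant 'ng') → pungil.
Attach person 3rd person na- → napungil.
Apply vowel harmony: napungil → nepingil.
Vowel deletion: no change.

nepingil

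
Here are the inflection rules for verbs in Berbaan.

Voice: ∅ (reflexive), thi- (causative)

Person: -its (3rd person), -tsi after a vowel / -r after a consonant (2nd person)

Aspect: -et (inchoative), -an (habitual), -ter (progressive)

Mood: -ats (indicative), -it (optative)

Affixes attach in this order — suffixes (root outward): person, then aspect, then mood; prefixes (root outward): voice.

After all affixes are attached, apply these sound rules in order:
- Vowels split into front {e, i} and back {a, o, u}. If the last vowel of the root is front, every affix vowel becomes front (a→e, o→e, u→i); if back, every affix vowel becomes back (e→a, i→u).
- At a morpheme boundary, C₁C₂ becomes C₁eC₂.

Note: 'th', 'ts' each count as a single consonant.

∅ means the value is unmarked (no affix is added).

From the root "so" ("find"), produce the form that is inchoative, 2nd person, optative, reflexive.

Attach person 2nd person -tsi (after vowel 'o') → sotsi.
voice = reflexive: zero marking, form stays sotsi.
Attach aspect inchoative -et → sotsiet.
Attach mood optative -it → sotsietit.
Apply vowel harmony: sotsietit → sotsuatut.
Epenthesis: no change.

sotsuatut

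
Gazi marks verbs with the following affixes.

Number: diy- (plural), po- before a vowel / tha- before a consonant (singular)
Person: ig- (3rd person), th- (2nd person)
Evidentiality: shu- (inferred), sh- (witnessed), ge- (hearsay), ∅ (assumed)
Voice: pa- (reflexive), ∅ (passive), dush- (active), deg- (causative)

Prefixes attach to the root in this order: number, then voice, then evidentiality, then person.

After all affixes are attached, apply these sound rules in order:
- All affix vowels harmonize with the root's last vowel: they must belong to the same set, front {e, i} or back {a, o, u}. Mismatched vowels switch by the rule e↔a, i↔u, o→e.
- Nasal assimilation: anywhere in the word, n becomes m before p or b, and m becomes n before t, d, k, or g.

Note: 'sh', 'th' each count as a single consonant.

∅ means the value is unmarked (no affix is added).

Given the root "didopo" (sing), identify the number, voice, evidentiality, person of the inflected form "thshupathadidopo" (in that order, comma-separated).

singular, reflexive, inferred, 2nd person

Segment: th-shu-pa-tha-didopo.
number: po/tha- → singular.
voice: pa- → reflexive.
evidentiality: shu- → inferred.
person: th- → 2nd person.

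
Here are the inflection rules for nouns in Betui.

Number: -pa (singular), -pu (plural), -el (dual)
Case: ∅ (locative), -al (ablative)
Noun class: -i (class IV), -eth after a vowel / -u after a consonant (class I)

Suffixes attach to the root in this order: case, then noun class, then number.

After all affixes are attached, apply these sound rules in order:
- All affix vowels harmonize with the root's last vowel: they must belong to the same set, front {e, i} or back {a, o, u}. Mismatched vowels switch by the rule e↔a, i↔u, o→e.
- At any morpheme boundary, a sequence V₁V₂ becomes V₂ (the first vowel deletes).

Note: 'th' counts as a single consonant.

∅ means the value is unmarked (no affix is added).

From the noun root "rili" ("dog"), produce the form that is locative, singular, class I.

rilethpe

case = locative: zero marking, form stays rili.
Attach noun class class I -eth (after vowel 'i') → rilieth.
Attach number singular -pa → riliethpa.
Apply vowel harmony: riliethpa → riliethpe.
Apply vowel deletion: riliethpe → rilethpe.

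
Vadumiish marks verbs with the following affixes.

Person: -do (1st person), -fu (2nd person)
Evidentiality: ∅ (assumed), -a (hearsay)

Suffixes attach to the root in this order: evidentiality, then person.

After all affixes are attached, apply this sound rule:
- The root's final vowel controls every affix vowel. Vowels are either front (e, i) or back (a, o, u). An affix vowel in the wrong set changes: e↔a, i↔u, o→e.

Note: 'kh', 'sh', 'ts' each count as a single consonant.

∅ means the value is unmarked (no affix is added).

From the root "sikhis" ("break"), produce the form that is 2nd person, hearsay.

sikhisefi

Attach evidentiality hearsay -a → sikhisa.
Attach person 2nd person -fu → sikhisafu.
Apply vowel harmony: sikhisafu → sikhisefi.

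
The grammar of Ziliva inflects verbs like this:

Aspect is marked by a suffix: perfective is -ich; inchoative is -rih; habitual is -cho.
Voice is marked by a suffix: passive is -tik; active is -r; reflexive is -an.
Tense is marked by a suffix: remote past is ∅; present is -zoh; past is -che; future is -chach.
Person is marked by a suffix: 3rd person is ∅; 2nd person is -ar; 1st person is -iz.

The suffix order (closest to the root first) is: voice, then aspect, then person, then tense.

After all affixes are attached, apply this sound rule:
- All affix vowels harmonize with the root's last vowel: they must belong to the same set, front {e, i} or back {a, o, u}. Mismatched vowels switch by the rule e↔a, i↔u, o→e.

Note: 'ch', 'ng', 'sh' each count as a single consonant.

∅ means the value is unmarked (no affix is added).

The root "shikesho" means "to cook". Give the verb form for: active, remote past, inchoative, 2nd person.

Attach voice active -r → shikeshor.
Attach aspect inchoative -rih → shikeshorrih.
Attach person 2nd person -ar → shikeshorrihar.
tense = remote past: zero marking, form stays shikeshorrihar.
Apply vowel harmony: shikeshorrihar → shikeshorruhar.

shikeshorruhar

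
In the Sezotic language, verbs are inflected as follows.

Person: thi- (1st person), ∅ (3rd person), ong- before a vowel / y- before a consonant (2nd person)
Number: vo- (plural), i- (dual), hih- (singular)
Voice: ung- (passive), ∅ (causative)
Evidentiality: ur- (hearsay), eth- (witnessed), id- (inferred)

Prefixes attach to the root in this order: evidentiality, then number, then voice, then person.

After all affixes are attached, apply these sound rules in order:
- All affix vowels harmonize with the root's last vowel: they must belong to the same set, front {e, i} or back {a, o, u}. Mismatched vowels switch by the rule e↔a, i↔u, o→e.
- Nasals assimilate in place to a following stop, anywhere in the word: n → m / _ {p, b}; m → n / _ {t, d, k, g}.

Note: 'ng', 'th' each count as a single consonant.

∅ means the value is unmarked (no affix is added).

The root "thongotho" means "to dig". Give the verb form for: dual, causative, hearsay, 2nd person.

Attach evidentiality hearsay ur- → urthongotho.
Attach number dual i- → iurthongotho.
voice = causative: zero marking, form stays iurthongotho.
Attach person 2nd person ong- (before vowel 'i') → ongiurthongotho.
Apply vowel harmony: ongiurthongotho → onguurthongotho.
Nasal assimilation: no change.

onguurthongotho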